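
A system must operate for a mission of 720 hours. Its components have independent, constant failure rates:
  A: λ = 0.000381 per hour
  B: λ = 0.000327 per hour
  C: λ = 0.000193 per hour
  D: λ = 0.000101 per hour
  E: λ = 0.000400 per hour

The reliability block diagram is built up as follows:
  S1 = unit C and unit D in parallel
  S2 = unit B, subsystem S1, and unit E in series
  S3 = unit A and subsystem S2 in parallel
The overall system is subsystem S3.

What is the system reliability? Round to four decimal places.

R(A) = exp(−0.000381 × 720) = 0.760089
R(B) = exp(−0.000327 × 720) = 0.790223
R(C) = exp(−0.000193 × 720) = 0.870263
R(D) = exp(−0.000101 × 720) = 0.929861
R(E) = exp(−0.000400 × 720) = 0.749762
Parallel (C and D): 1 − (1 − 0.870263)(1 − 0.929861) = 0.990900
Series (B, [0.990900], and E): 0.790223 × 0.990900 × 0.749762 = 0.587088
Parallel (A and [0.587088]): 1 − (1 − 0.760089)(1 − 0.587088) = 0.9009

0.9009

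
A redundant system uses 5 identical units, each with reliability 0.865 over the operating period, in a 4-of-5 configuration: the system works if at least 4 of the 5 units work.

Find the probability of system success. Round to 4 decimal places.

R = Σ_{i=4}^{5} C(5,i) p^i (1−p)^{5−i} with p = 0.865
C(5,4)·0.865^4·0.135^1 = 0.377892
C(5,5)·0.865^5·0.135^0 = 0.484262
Sum = 0.8622

0.8622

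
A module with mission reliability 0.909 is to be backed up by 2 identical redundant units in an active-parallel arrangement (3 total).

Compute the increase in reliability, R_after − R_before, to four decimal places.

R_before = 0.909
R_after = 1 − (1 − 0.909)^3 = 0.9992
ΔR = 0.9992 − 0.909 = 0.0902

0.0902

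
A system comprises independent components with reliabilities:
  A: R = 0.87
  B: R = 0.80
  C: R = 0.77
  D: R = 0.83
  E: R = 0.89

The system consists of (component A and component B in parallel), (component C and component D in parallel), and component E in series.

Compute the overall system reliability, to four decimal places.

Parallel (A and B): 1 − (1 − 0.870000)(1 − 0.800000) = 0.974000
Parallel (C and D): 1 − (1 − 0.770000)(1 − 0.830000) = 0.960900
Series ([0.974000], [0.960900], and E): 0.974000 × 0.960900 × 0.890000 = 0.8330

0.8330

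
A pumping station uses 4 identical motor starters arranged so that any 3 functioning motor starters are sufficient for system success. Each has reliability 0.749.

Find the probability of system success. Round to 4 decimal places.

0.7366

R = Σ_{i=3}^{4} C(4,i) p^i (1−p)^{4−i} with p = 0.749
C(4,3)·0.749^3·0.251^1 = 0.421871
C(4,4)·0.749^4·0.251^0 = 0.314722
Sum = 0.7366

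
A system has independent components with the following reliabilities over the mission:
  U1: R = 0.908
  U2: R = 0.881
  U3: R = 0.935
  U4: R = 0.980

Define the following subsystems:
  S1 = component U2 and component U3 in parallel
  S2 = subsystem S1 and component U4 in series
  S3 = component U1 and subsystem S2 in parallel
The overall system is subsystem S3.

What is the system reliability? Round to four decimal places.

0.9975

Parallel (U2 and U3): 1 − (1 − 0.881000)(1 − 0.935000) = 0.992265
Series ([0.992265] and U4): 0.992265 × 0.980000 = 0.972420
Parallel (U1 and [0.972420]): 1 − (1 − 0.908000)(1 − 0.972420) = 0.9975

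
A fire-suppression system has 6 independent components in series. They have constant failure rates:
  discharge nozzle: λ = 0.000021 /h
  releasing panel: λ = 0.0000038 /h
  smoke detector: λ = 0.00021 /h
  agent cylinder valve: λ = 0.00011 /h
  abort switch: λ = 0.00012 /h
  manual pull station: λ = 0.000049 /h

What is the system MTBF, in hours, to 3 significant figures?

Series of exponential components: λ_sys = Σ λ_i
λ_sys = 0.000021 + 0.0000038 + 0.00021 + 0.00011 + 0.00012 + 0.000049 = 5.1380e-04 /h
MTBF = 1 / λ_sys = 1950 h

1950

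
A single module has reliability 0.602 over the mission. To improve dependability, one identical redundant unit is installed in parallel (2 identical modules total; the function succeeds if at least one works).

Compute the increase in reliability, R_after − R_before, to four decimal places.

0.2396

R_before = 0.602
R_after = 1 − (1 − 0.602)^2 = 0.8416
ΔR = 0.8416 − 0.602 = 0.2396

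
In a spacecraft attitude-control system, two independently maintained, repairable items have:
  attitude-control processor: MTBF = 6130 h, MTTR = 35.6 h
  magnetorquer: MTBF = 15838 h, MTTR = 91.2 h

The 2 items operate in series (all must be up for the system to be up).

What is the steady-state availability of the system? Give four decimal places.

0.9885

A(attitude-control processor) = MTBF/(MTBF+MTTR) = 6130/(6130+35.6) = 0.994226
A(magnetorquer) = MTBF/(MTBF+MTTR) = 15838/(15838+91.2) = 0.994275
Series availability: 0.994226 × 0.994275 = 0.9885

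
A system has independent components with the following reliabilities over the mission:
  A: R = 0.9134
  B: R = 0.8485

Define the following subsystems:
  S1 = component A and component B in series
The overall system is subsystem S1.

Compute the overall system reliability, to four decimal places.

0.7750

Series (A and B): 0.913400 × 0.848500 = 0.7750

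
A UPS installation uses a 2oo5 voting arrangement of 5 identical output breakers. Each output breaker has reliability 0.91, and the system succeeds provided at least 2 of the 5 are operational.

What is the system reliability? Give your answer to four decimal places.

0.9997

R = Σ_{i=2}^{5} C(5,i) p^i (1−p)^{5−i} with p = 0.91
C(5,2)·0.91^2·0.09^3 = 0.006037
C(5,3)·0.91^3·0.09^2 = 0.061039
C(5,4)·0.91^4·0.09^1 = 0.308587
C(5,5)·0.91^5·0.09^0 = 0.624032
Sum = 0.9997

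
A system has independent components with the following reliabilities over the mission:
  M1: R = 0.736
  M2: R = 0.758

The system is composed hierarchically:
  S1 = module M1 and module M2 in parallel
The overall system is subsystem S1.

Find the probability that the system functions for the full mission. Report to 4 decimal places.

Parallel (M1 and M2): 1 − (1 − 0.736000)(1 − 0.758000) = 0.9361

0.9361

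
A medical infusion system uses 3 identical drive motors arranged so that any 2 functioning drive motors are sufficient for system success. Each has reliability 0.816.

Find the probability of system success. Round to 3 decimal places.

R = Σ_{i=2}^{3} C(3,i) p^i (1−p)^{3−i} with p = 0.816
C(3,2)·0.816^2·0.184^1 = 0.36755
C(3,3)·0.816^3·0.184^0 = 0.54334
Sum = 0.911

0.911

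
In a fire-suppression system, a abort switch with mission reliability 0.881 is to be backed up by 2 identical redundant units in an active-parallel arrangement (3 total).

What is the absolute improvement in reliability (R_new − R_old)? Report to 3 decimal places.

R_before = 0.881
R_after = 1 − (1 − 0.881)^3 = 0.998
ΔR = 0.998 − 0.881 = 0.117

0.117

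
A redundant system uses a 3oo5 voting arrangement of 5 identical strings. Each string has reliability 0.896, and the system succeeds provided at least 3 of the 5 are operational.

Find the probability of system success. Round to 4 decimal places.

0.9904

R = Σ_{i=3}^{5} C(5,i) p^i (1−p)^{5−i} with p = 0.896
C(5,3)·0.896^3·0.104^2 = 0.077802
C(5,4)·0.896^4·0.104^1 = 0.335147
C(5,5)·0.896^5·0.104^0 = 0.577484
Sum = 0.9904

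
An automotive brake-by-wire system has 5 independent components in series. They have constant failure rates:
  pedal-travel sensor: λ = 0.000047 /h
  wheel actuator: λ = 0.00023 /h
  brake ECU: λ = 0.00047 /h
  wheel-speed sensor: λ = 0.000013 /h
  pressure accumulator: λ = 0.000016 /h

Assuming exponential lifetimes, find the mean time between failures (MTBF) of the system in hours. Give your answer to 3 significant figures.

1290

Series of exponential components: λ_sys = Σ λ_i
λ_sys = 0.000047 + 0.00023 + 0.00047 + 0.000013 + 0.000016 = 7.7600e-04 /h
MTBF = 1 / λ_sys = 1290 h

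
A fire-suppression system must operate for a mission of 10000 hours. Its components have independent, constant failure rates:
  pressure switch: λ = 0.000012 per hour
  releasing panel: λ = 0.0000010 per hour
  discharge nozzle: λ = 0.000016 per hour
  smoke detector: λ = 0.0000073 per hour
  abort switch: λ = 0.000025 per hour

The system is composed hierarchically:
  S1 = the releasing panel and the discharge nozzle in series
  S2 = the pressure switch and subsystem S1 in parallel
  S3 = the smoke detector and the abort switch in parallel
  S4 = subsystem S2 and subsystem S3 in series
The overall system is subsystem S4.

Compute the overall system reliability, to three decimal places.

R(pressure switch) = exp(−0.000012 × 10000) = 0.88692
R(releasing panel) = exp(−0.0000010 × 10000) = 0.99005
R(discharge nozzle) = exp(−0.000016 × 10000) = 0.85214
R(smoke detector) = exp(−0.0000073 × 10000) = 0.92960
R(abort switch) = exp(−0.000025 × 10000) = 0.77880
Series (releasing panel and discharge nozzle): 0.99005 × 0.85214 = 0.84366
Parallel (pressure switch and [0.84366]): 1 − (1 − 0.88692)(1 − 0.84366) = 0.98232
Parallel (smoke detector and abort switch): 1 − (1 − 0.92960)(1 − 0.77880) = 0.98443
Series ([0.98232] and [0.98443]): 0.98232 × 0.98443 = 0.967

0.967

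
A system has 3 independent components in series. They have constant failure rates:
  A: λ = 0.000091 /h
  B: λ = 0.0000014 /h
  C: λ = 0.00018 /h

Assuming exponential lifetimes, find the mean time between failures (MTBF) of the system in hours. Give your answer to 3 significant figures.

3670

Series of exponential components: λ_sys = Σ λ_i
λ_sys = 0.000091 + 0.0000014 + 0.00018 = 2.7240e-04 /h
MTBF = 1 / λ_sys = 3670 h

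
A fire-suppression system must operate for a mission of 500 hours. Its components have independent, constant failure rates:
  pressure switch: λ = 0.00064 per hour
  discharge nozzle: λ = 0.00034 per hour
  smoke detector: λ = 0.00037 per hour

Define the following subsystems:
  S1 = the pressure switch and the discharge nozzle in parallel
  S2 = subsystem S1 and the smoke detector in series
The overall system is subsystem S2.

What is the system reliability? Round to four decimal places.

0.7955

R(pressure switch) = exp(−0.00064 × 500) = 0.726149
R(discharge nozzle) = exp(−0.00034 × 500) = 0.843665
R(smoke detector) = exp(−0.00037 × 500) = 0.831104
Parallel (pressure switch and discharge nozzle): 1 − (1 − 0.726149)(1 − 0.843665) = 0.957188
Series ([0.957188] and smoke detector): 0.957188 × 0.831104 = 0.7955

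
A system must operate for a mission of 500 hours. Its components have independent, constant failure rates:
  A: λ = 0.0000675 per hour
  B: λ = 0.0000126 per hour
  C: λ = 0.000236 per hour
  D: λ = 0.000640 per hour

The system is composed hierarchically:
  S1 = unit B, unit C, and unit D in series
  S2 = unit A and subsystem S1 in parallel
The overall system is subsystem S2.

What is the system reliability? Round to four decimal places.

R(A) = exp(−0.0000675 × 500) = 0.966813
R(B) = exp(−0.0000126 × 500) = 0.993720
R(C) = exp(−0.000236 × 500) = 0.888696
R(D) = exp(−0.000640 × 500) = 0.726149
Series (B, C, and D): 0.993720 × 0.888696 × 0.726149 = 0.641273
Parallel (A and [0.641273]): 1 − (1 − 0.966813)(1 − 0.641273) = 0.9881

0.9881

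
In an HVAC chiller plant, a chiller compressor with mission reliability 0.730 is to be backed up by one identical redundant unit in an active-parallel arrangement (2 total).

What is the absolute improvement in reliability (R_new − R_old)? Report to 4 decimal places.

0.1971

R_before = 0.730
R_after = 1 − (1 − 0.730)^2 = 0.9271
ΔR = 0.9271 − 0.730 = 0.1971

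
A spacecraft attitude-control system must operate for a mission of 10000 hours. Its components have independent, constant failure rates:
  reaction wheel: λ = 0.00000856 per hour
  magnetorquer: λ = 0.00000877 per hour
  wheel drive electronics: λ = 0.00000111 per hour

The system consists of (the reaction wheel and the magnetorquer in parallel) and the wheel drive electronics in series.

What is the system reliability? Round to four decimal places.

R(reaction wheel) = exp(−0.00000856 × 10000) = 0.917961
R(magnetorquer) = exp(−0.00000877 × 10000) = 0.916036
R(wheel drive electronics) = exp(−0.00000111 × 10000) = 0.988961
Parallel (reaction wheel and magnetorquer): 1 − (1 − 0.917961)(1 − 0.916036) = 0.993112
Series ([0.993112] and wheel drive electronics): 0.993112 × 0.988961 = 0.9821

0.9821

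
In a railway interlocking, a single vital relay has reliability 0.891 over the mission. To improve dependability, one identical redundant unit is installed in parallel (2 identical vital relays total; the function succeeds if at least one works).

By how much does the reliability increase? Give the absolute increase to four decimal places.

0.0971

R_before = 0.891
R_after = 1 − (1 − 0.891)^2 = 0.9881
ΔR = 0.9881 − 0.891 = 0.0971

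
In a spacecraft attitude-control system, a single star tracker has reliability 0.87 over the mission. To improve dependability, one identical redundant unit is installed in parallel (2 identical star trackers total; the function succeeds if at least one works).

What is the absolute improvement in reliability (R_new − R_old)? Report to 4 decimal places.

R_before = 0.87
R_after = 1 − (1 − 0.87)^2 = 0.9831
ΔR = 0.9831 − 0.87 = 0.1131

0.1131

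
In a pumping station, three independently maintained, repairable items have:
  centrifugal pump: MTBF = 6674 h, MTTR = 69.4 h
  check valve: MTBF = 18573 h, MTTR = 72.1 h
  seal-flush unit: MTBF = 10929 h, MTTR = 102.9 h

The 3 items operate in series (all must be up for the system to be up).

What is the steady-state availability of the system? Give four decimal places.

0.9767

A(centrifugal pump) = MTBF/(MTBF+MTTR) = 6674/(6674+69.4) = 0.989708
A(check valve) = MTBF/(MTBF+MTTR) = 18573/(18573+72.1) = 0.996133
A(seal-flush unit) = MTBF/(MTBF+MTTR) = 10929/(10929+102.9) = 0.990673
Series availability: 0.989708 × 0.996133 × 0.990673 = 0.9767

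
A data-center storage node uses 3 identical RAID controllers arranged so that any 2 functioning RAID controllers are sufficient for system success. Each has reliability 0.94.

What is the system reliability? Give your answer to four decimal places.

R = Σ_{i=2}^{3} C(3,i) p^i (1−p)^{3−i} with p = 0.94
C(3,2)·0.94^2·0.06^1 = 0.159048
C(3,3)·0.94^3·0.06^0 = 0.830584
Sum = 0.9896

0.9896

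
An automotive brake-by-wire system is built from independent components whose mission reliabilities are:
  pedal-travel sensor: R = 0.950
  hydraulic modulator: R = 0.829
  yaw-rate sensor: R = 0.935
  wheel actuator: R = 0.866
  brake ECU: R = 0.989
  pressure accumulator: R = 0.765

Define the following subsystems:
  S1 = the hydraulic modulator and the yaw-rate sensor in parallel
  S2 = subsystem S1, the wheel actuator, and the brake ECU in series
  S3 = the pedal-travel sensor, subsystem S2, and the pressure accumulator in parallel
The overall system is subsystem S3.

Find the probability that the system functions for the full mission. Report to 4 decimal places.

Parallel (hydraulic modulator and yaw-rate sensor): 1 − (1 − 0.829000)(1 − 0.935000) = 0.988885
Series ([0.988885], wheel actuator, and brake ECU): 0.988885 × 0.866000 × 0.989000 = 0.846954
Parallel (pedal-travel sensor, [0.846954], and pressure accumulator): 1 − (1 − 0.950000)(1 − 0.846954)(1 − 0.765000) = 0.9982

0.9982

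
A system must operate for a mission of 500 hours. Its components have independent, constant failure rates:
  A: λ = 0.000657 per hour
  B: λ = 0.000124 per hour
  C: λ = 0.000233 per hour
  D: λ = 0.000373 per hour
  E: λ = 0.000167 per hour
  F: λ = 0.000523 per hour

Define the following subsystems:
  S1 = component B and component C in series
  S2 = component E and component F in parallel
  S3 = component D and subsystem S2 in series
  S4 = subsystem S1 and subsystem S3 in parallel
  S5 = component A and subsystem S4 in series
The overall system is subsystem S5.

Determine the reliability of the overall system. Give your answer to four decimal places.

0.6982

R(A) = exp(−0.000657 × 500) = 0.720003
R(B) = exp(−0.000124 × 500) = 0.939883
R(C) = exp(−0.000233 × 500) = 0.890030
R(D) = exp(−0.000373 × 500) = 0.829859
R(E) = exp(−0.000167 × 500) = 0.919891
R(F) = exp(−0.000523 × 500) = 0.769896
Series (B and C): 0.939883 × 0.890030 = 0.836524
Parallel (E and F): 1 − (1 − 0.919891)(1 − 0.769896) = 0.981567
Series (D and [0.981567]): 0.829859 × 0.981567 = 0.814562
Parallel ([0.836524] and [0.814562]): 1 − (1 − 0.836524)(1 − 0.814562) = 0.969685
Series (A and [0.969685]): 0.720003 × 0.969685 = 0.6982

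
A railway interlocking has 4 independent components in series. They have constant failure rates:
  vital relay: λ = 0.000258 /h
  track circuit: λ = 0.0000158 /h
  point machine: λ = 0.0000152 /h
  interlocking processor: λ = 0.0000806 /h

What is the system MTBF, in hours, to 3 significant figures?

2710

Series of exponential components: λ_sys = Σ λ_i
λ_sys = 0.000258 + 0.0000158 + 0.0000152 + 0.0000806 = 3.6960e-04 /h
MTBF = 1 / λ_sys = 2710 h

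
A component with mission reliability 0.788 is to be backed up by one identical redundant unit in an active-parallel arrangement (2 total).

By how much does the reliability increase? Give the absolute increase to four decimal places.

0.1671

R_before = 0.788
R_after = 1 − (1 − 0.788)^2 = 0.9551
ΔR = 0.9551 − 0.788 = 0.1671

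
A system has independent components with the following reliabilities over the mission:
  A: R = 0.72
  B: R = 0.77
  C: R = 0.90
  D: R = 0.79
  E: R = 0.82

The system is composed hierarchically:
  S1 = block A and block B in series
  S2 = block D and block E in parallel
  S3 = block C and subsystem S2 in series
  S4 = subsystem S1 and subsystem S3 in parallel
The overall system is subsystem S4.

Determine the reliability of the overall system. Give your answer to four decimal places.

Series (A and B): 0.720000 × 0.770000 = 0.554400
Parallel (D and E): 1 − (1 − 0.790000)(1 − 0.820000) = 0.962200
Series (C and [0.962200]): 0.900000 × 0.962200 = 0.865980
Parallel ([0.554400] and [0.865980]): 1 − (1 − 0.554400)(1 − 0.865980) = 0.9403

0.9403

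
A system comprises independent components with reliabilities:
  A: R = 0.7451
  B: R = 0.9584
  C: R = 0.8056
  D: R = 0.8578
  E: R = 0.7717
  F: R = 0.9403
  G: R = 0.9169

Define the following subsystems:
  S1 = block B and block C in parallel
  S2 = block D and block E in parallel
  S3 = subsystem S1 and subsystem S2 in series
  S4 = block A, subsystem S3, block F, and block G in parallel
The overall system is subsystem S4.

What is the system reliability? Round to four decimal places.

0.9999

Parallel (B and C): 1 − (1 − 0.958400)(1 − 0.805600) = 0.991913
Parallel (D and E): 1 − (1 − 0.857800)(1 − 0.771700) = 0.967536
Series ([0.991913] and [0.967536]): 0.991913 × 0.967536 = 0.959712
Parallel (A, [0.959712], F, and G): 1 − (1 − 0.745100)(1 − 0.959712)(1 − 0.940300)(1 − 0.916900) = 0.9999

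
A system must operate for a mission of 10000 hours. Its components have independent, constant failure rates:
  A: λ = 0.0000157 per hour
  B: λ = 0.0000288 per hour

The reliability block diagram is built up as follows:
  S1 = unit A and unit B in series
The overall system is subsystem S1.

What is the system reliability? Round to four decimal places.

R(A) = exp(−0.0000157 × 10000) = 0.854704
R(B) = exp(−0.0000288 × 10000) = 0.749762
Series (A and B): 0.854704 × 0.749762 = 0.6408

0.6408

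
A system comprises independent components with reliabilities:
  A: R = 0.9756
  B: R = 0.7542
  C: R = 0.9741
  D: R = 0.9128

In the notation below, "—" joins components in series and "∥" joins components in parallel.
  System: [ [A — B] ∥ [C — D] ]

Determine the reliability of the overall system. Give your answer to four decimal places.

Series (A and B): 0.975600 × 0.754200 = 0.735798
Series (C and D): 0.974100 × 0.912800 = 0.889158
Parallel ([0.735798] and [0.889158]): 1 − (1 − 0.735798)(1 − 0.889158) = 0.9707

0.9707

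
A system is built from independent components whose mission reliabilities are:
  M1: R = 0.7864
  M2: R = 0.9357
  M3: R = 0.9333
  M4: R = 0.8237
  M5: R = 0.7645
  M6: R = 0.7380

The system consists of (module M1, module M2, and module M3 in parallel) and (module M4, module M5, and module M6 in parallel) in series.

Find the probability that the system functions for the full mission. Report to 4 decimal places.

0.9882

Parallel (M1, M2, and M3): 1 − (1 − 0.786400)(1 − 0.935700)(1 − 0.933300) = 0.999084
Parallel (M4, M5, and M6): 1 − (1 − 0.823700)(1 − 0.764500)(1 − 0.738000) = 0.989122
Series ([0.999084] and [0.989122]): 0.999084 × 0.989122 = 0.9882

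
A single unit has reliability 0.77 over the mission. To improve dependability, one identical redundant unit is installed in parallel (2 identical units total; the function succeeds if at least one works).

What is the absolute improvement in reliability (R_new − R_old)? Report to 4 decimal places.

R_before = 0.77
R_after = 1 − (1 − 0.77)^2 = 0.9471
ΔR = 0.9471 − 0.77 = 0.1771

0.1771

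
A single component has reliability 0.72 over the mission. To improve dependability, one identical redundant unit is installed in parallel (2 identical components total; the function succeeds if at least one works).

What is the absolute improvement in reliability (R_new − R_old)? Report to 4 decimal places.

0.2016

R_before = 0.72
R_after = 1 − (1 − 0.72)^2 = 0.9216
ΔR = 0.9216 − 0.72 = 0.2016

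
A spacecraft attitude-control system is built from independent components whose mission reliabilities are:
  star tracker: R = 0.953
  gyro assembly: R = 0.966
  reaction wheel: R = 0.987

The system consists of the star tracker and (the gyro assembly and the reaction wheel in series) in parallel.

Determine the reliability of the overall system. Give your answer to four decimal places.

Series (gyro assembly and reaction wheel): 0.966000 × 0.987000 = 0.953442
Parallel (star tracker and [0.953442]): 1 − (1 − 0.953000)(1 − 0.953442) = 0.9978

0.9978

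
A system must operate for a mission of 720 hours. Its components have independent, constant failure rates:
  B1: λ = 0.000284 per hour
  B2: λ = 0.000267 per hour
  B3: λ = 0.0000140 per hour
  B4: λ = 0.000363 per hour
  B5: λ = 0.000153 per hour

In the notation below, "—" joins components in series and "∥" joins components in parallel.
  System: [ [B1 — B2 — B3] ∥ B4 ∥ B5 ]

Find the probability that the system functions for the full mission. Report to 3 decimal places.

R(B1) = exp(−0.000284 × 720) = 0.81507
R(B2) = exp(−0.000267 × 720) = 0.82511
R(B3) = exp(−0.0000140 × 720) = 0.98997
R(B4) = exp(−0.000363 × 720) = 0.77000
R(B5) = exp(−0.000153 × 720) = 0.89569
Series (B1, B2, and B3): 0.81507 × 0.82511 × 0.98997 = 0.66578
Parallel ([0.66578], B4, and B5): 1 − (1 − 0.66578)(1 − 0.77000)(1 − 0.89569) = 0.992

0.992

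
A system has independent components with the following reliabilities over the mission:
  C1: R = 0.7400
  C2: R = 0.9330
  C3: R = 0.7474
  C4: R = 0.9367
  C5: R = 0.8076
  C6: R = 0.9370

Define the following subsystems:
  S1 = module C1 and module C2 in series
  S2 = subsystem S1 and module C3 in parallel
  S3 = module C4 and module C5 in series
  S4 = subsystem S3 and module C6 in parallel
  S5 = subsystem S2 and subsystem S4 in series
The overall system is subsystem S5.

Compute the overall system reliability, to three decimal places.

Series (C1 and C2): 0.74000 × 0.93300 = 0.69042
Parallel ([0.69042] and C3): 1 − (1 − 0.69042)(1 − 0.74740) = 0.92180
Series (C4 and C5): 0.93670 × 0.80760 = 0.75648
Parallel ([0.75648] and C6): 1 − (1 − 0.75648)(1 − 0.93700) = 0.98466
Series ([0.92180] and [0.98466]): 0.92180 × 0.98466 = 0.908

0.908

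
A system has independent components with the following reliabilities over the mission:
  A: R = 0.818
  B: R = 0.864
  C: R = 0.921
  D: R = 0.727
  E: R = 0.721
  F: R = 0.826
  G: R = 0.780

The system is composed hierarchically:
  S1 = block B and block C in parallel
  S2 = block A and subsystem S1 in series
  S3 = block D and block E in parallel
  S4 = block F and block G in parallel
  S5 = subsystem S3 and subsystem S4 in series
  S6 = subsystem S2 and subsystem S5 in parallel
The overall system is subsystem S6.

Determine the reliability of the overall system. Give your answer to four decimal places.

Parallel (B and C): 1 − (1 − 0.864000)(1 − 0.921000) = 0.989256
Series (A and [0.989256]): 0.818000 × 0.989256 = 0.809211
Parallel (D and E): 1 − (1 − 0.727000)(1 − 0.721000) = 0.923833
Parallel (F and G): 1 − (1 − 0.826000)(1 − 0.780000) = 0.961720
Series ([0.923833] and [0.961720]): 0.923833 × 0.961720 = 0.888469
Parallel ([0.809211] and [0.888469]): 1 − (1 − 0.809211)(1 − 0.888469) = 0.9787

0.9787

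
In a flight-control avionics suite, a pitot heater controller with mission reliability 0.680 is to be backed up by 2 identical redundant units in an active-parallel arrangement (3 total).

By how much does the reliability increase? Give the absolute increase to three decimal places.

R_before = 0.680
R_after = 1 − (1 − 0.680)^3 = 0.967
ΔR = 0.967 − 0.680 = 0.287

0.287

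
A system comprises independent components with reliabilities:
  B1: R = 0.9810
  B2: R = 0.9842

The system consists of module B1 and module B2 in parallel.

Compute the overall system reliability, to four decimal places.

Parallel (B1 and B2): 1 − (1 − 0.981000)(1 − 0.984200) = 0.9997

0.9997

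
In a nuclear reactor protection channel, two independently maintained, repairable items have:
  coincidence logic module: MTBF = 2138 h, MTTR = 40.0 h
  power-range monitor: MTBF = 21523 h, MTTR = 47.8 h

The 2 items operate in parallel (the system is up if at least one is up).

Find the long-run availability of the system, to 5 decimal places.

0.99996

A(coincidence logic module) = MTBF/(MTBF+MTTR) = 2138/(2138+40.0) = 0.981635
A(power-range monitor) = MTBF/(MTBF+MTTR) = 21523/(21523+47.8) = 0.997784
Parallel availability: 1 − (1 − 0.981635)(1 − 0.997784) = 0.99996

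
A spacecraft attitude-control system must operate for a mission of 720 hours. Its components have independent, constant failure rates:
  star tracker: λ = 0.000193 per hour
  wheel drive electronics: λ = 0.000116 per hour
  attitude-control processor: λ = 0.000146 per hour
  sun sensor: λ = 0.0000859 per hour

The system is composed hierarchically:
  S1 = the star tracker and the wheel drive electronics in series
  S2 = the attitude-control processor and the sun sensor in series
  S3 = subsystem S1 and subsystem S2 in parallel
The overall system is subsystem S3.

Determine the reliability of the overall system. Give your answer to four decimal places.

R(star tracker) = exp(−0.000193 × 720) = 0.870263
R(wheel drive electronics) = exp(−0.000116 × 720) = 0.919873
R(attitude-control processor) = exp(−0.000146 × 720) = 0.900216
R(sun sensor) = exp(−0.0000859 × 720) = 0.940026
Series (star tracker and wheel drive electronics): 0.870263 × 0.919873 = 0.800531
Series (attitude-control processor and sun sensor): 0.900216 × 0.940026 = 0.846226
Parallel ([0.800531] and [0.846226]): 1 − (1 − 0.800531)(1 − 0.846226) = 0.9693

0.9693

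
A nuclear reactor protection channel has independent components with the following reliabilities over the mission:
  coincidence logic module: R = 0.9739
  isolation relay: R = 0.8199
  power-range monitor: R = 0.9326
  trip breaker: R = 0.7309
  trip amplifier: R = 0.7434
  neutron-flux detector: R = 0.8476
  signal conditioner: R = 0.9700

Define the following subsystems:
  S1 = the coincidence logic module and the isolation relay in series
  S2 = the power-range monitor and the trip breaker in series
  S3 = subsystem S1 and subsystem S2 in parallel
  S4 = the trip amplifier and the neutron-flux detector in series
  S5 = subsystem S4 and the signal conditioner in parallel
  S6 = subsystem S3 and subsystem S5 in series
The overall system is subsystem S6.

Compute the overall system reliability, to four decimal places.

0.9255

Series (coincidence logic module and isolation relay): 0.973900 × 0.819900 = 0.798501
Series (power-range monitor and trip breaker): 0.932600 × 0.730900 = 0.681637
Parallel ([0.798501] and [0.681637]): 1 − (1 − 0.798501)(1 − 0.681637) = 0.935850
Series (trip amplifier and neutron-flux detector): 0.743400 × 0.847600 = 0.630106
Parallel ([0.630106] and signal conditioner): 1 − (1 − 0.630106)(1 − 0.970000) = 0.988903
Series ([0.935850] and [0.988903]): 0.935850 × 0.988903 = 0.9255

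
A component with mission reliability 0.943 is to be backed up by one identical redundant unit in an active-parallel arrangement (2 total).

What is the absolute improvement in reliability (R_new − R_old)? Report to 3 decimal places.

R_before = 0.943
R_after = 1 − (1 − 0.943)^2 = 0.997
ΔR = 0.997 − 0.943 = 0.054

0.054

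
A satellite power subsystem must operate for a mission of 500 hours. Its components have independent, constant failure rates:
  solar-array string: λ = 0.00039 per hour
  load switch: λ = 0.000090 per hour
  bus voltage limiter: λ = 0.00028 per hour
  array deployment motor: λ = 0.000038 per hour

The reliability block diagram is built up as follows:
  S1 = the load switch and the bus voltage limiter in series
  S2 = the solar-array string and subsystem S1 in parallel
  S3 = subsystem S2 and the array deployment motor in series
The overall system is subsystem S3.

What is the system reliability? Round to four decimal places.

0.9518

R(solar-array string) = exp(−0.00039 × 500) = 0.822835
R(load switch) = exp(−0.000090 × 500) = 0.955997
R(bus voltage limiter) = exp(−0.00028 × 500) = 0.869358
R(array deployment motor) = exp(−0.000038 × 500) = 0.981179
Series (load switch and bus voltage limiter): 0.955997 × 0.869358 = 0.831104
Parallel (solar-array string and [0.831104]): 1 − (1 − 0.822835)(1 − 0.831104) = 0.970078
Series ([0.970078] and array deployment motor): 0.970078 × 0.981179 = 0.9518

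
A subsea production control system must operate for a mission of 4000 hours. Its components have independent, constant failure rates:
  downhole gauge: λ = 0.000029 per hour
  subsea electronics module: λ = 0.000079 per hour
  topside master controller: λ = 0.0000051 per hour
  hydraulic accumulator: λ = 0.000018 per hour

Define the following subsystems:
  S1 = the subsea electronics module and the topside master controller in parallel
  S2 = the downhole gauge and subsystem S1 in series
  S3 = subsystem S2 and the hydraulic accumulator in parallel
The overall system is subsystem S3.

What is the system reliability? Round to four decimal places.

R(downhole gauge) = exp(−0.000029 × 4000) = 0.890475
R(subsea electronics module) = exp(−0.000079 × 4000) = 0.729059
R(topside master controller) = exp(−0.0000051 × 4000) = 0.979807
R(hydraulic accumulator) = exp(−0.000018 × 4000) = 0.930531
Parallel (subsea electronics module and topside master controller): 1 − (1 − 0.729059)(1 − 0.979807) = 0.994529
Series (downhole gauge and [0.994529]): 0.890475 × 0.994529 = 0.885603
Parallel ([0.885603] and hydraulic accumulator): 1 − (1 − 0.885603)(1 − 0.930531) = 0.9921

0.9921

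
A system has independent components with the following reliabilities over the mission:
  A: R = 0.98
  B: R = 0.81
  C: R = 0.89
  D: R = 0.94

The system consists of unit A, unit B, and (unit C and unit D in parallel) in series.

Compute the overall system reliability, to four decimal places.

0.7886

Parallel (C and D): 1 − (1 − 0.890000)(1 − 0.940000) = 0.993400
Series (A, B, and [0.993400]): 0.980000 × 0.810000 × 0.993400 = 0.7886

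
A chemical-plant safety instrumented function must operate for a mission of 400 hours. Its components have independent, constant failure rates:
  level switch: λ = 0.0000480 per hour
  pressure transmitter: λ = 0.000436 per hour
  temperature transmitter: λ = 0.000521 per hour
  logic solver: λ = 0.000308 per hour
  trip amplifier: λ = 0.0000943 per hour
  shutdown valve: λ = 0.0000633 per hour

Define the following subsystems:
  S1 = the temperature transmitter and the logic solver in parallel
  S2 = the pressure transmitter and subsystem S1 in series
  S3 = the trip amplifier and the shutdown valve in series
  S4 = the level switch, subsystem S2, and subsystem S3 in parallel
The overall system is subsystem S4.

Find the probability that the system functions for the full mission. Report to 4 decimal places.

R(level switch) = exp(−0.0000480 × 400) = 0.980983
R(pressure transmitter) = exp(−0.000436 × 400) = 0.839961
R(temperature transmitter) = exp(−0.000521 × 400) = 0.811882
R(logic solver) = exp(−0.000308 × 400) = 0.884087
R(trip amplifier) = exp(−0.0000943 × 400) = 0.962983
R(shutdown valve) = exp(−0.0000633 × 400) = 0.974998
Parallel (temperature transmitter and logic solver): 1 − (1 − 0.811882)(1 − 0.884087) = 0.978195
Series (pressure transmitter and [0.978195]): 0.839961 × 0.978195 = 0.821646
Series (trip amplifier and shutdown valve): 0.962983 × 0.974998 = 0.938906
Parallel (level switch, [0.821646], and [0.938906]): 1 − (1 − 0.980983)(1 − 0.821646)(1 − 0.938906) = 0.9998

0.9998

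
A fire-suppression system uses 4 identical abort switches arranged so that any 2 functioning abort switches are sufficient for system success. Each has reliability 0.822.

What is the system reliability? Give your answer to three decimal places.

0.980

R = Σ_{i=2}^{4} C(4,i) p^i (1−p)^{4−i} with p = 0.822
C(4,2)·0.822^2·0.178^2 = 0.12845
C(4,3)·0.822^3·0.178^1 = 0.39545
C(4,4)·0.822^4·0.178^0 = 0.45655
Sum = 0.980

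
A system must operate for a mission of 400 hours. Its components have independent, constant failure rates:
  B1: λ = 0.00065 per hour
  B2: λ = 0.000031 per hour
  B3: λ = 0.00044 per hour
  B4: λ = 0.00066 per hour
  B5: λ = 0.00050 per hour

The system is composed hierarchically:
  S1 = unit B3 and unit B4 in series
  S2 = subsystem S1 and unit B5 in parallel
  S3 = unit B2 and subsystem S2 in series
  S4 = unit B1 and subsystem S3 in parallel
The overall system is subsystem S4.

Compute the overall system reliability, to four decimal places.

0.9826

R(B1) = exp(−0.00065 × 400) = 0.771052
R(B2) = exp(−0.000031 × 400) = 0.987677
R(B3) = exp(−0.00044 × 400) = 0.838618
R(B4) = exp(−0.00066 × 400) = 0.767974
R(B5) = exp(−0.00050 × 400) = 0.818731
Series (B3 and B4): 0.838618 × 0.767974 = 0.644037
Parallel ([0.644037] and B5): 1 − (1 − 0.644037)(1 − 0.818731) = 0.935475
Series (B2 and [0.935475]): 0.987677 × 0.935475 = 0.923947
Parallel (B1 and [0.923947]): 1 − (1 − 0.771052)(1 − 0.923947) = 0.9826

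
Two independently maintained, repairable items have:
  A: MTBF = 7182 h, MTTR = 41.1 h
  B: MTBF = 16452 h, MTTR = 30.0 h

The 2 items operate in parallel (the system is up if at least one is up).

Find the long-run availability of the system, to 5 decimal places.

0.99999

A(A) = MTBF/(MTBF+MTTR) = 7182/(7182+41.1) = 0.994310
A(B) = MTBF/(MTBF+MTTR) = 16452/(16452+30.0) = 0.998180
Parallel availability: 1 − (1 − 0.994310)(1 − 0.998180) = 0.99999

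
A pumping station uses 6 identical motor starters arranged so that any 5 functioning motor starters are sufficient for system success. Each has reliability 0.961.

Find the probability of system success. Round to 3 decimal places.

0.979

R = Σ_{i=5}^{6} C(6,i) p^i (1−p)^{6−i} with p = 0.961
C(6,5)·0.961^5·0.039^1 = 0.19179
C(6,6)·0.961^6·0.039^0 = 0.78766
Sum = 0.979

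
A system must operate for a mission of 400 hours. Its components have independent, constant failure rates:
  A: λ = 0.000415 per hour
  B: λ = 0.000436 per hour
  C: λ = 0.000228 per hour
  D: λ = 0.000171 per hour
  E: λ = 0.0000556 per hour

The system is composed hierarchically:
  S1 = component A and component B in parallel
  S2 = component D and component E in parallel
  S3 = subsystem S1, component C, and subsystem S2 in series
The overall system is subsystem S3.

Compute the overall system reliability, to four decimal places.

0.8892

R(A) = exp(−0.000415 × 400) = 0.847046
R(B) = exp(−0.000436 × 400) = 0.839961
R(C) = exp(−0.000228 × 400) = 0.912835
R(D) = exp(−0.000171 × 400) = 0.933887
R(E) = exp(−0.0000556 × 400) = 0.978005
Parallel (A and B): 1 − (1 − 0.847046)(1 − 0.839961) = 0.975521
Parallel (D and E): 1 − (1 − 0.933887)(1 − 0.978005) = 0.998546
Series ([0.975521], C, and [0.998546]): 0.975521 × 0.912835 × 0.998546 = 0.8892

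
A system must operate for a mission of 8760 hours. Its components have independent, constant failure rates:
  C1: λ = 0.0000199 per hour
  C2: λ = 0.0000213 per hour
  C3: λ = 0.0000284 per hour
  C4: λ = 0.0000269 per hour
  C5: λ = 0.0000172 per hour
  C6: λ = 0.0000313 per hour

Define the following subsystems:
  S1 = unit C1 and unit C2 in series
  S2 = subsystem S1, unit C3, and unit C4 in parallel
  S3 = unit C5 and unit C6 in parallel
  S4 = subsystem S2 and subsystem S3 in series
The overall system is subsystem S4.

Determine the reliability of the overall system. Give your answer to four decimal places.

0.9529

R(C1) = exp(−0.0000199 × 8760) = 0.840025
R(C2) = exp(−0.0000213 × 8760) = 0.829786
R(C3) = exp(−0.0000284 × 8760) = 0.779748
R(C4) = exp(−0.0000269 × 8760) = 0.790062
R(C5) = exp(−0.0000172 × 8760) = 0.860130
R(C6) = exp(−0.0000313 × 8760) = 0.760189
Series (C1 and C2): 0.840025 × 0.829786 = 0.697041
Parallel ([0.697041], C3, and C4): 1 − (1 − 0.697041)(1 − 0.779748)(1 − 0.790062) = 0.985991
Parallel (C5 and C6): 1 − (1 − 0.860130)(1 − 0.760189) = 0.966458
Series ([0.985991] and [0.966458]): 0.985991 × 0.966458 = 0.9529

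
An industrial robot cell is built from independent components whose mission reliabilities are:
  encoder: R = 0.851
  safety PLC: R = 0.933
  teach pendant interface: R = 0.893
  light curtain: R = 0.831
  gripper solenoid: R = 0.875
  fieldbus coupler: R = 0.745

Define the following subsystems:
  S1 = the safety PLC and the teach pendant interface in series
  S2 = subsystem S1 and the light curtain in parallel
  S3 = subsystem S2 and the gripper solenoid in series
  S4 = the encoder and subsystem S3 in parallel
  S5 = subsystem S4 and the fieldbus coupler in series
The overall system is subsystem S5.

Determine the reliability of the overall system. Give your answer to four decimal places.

Series (safety PLC and teach pendant interface): 0.933000 × 0.893000 = 0.833169
Parallel ([0.833169] and light curtain): 1 − (1 − 0.833169)(1 − 0.831000) = 0.971806
Series ([0.971806] and gripper solenoid): 0.971806 × 0.875000 = 0.850330
Parallel (encoder and [0.850330]): 1 − (1 − 0.851000)(1 − 0.850330) = 0.977699
Series ([0.977699] and fieldbus coupler): 0.977699 × 0.745000 = 0.7284

0.7284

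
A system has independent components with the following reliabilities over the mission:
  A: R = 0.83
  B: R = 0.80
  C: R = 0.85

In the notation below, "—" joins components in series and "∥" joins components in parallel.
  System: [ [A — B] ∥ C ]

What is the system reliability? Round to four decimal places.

Series (A and B): 0.830000 × 0.800000 = 0.664000
Parallel ([0.664000] and C): 1 − (1 − 0.664000)(1 − 0.850000) = 0.9496

0.9496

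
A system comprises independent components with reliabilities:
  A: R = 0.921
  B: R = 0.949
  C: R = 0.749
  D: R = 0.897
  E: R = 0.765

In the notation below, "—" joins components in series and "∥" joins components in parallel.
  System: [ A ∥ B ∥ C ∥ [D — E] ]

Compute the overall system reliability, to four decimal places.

Series (D and E): 0.897000 × 0.765000 = 0.686205
Parallel (A, B, C, and [0.686205]): 1 − (1 − 0.921000)(1 − 0.949000)(1 − 0.749000)(1 − 0.686205) = 0.9997

0.9997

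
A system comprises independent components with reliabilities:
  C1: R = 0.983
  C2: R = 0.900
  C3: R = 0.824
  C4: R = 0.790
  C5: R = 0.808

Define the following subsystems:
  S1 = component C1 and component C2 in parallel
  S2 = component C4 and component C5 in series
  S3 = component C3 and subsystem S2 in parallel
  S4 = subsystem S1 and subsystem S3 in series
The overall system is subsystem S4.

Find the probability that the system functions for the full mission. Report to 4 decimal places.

Parallel (C1 and C2): 1 − (1 − 0.983000)(1 − 0.900000) = 0.998300
Series (C4 and C5): 0.790000 × 0.808000 = 0.638320
Parallel (C3 and [0.638320]): 1 − (1 − 0.824000)(1 − 0.638320) = 0.936344
Series ([0.998300] and [0.936344]): 0.998300 × 0.936344 = 0.9348

0.9348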